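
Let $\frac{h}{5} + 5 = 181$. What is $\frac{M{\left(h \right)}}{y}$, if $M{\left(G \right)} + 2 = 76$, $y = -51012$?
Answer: $- \frac{37}{25506} \approx -0.0014506$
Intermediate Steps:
$h = 880$ ($h = -25 + 5 \cdot 181 = -25 + 905 = 880$)
$M{\left(G \right)} = 74$ ($M{\left(G \right)} = -2 + 76 = 74$)
$\frac{M{\left(h \right)}}{y} = \frac{74}{-51012} = 74 \left(- \frac{1}{51012}\right) = - \frac{37}{25506}$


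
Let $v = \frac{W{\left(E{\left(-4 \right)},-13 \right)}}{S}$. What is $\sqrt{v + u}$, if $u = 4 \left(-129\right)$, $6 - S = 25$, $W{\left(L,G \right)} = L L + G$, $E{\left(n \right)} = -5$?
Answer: $\frac{2 i \sqrt{46626}}{19} \approx 22.73 i$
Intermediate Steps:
$W{\left(L,G \right)} = G + L^{2}$ ($W{\left(L,G \right)} = L^{2} + G = G + L^{2}$)
$S = -19$ ($S = 6 - 25 = -19$)
$v = - \frac{12}{19}$ ($v = \frac{-13 + \left(-5\right)^{2}}{-19} = \left(-13 + 25\right) \left(- \frac{1}{19}\right) = 12 \left(- \frac{1}{19}\right) = - \frac{12}{19} \approx -0.63158$)
$u = -516$
$\sqrt{v + u} = \sqrt{- \frac{12}{19} - 516} = \sqrt{- \frac{9816}{19}} = \frac{2 i \sqrt{46626}}{19}$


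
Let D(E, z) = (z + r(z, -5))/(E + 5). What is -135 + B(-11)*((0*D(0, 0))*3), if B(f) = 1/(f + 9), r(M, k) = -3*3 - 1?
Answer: -135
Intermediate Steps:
r(M, k) = -10 (r(M, k) = -9 - 1 = -10)
D(E, z) = (-10 + z)/(5 + E) (D(E, z) = (z - 10)/(E + 5) = (-10 + z)/(5 + E))
B(f) = 1/(9 + f)
-135 + B(-11)*((0*D(0, 0))*3) = -135 + ((0*((-10 + 0)/(5 + 0)))*3)/(9 - 11) = -135 + ((0*(-10/5))*3)/(-2) = -135 - 0*((⅕)*(-10))*3/2 = -135 - 0*(-2)*3/2 = -135 - 0*3 = -135 - ½*0 = -135 + 0 = -135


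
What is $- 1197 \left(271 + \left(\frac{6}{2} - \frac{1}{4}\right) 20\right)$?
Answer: $-390222$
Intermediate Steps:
$- 1197 \left(271 + \left(\frac{6}{2} - \frac{1}{4}\right) 20\right) = - 1197 \left(271 + \left(6 \cdot \frac{1}{2} - \frac{1}{4}\right) 20\right) = - 1197 \left(271 + \left(3 - \frac{1}{4}\right) 20\right) = - 1197 \left(271 + \frac{11}{4} \cdot 20\right) = - 1197 \left(271 + 55\right) = \left(-1197\right) 326 = -390222$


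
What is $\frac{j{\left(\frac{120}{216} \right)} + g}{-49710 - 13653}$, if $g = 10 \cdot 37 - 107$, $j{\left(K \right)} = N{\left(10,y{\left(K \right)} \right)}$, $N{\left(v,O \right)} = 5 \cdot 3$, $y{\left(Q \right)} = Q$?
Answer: $- \frac{278}{63363} \approx -0.0043874$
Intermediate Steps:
$N{\left(v,O \right)} = 15$
$j{\left(K \right)} = 15$
$g = 263$ ($g = 370 - 107 = 263$)
$\frac{j{\left(\frac{120}{216} \right)} + g}{-49710 - 13653} = \frac{15 + 263}{-49710 - 13653} = \frac{278}{-63363} = 278 \left(- \frac{1}{63363}\right) = - \frac{278}{63363}$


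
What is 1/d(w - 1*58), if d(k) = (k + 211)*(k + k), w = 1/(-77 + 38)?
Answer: -1521/27002116 ≈ -5.6329e-5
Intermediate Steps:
w = -1/39 (w = 1/(-39) = -1/39 ≈ -0.025641)
d(k) = 2*k*(211 + k) (d(k) = (211 + k)*(2*k) = 2*k*(211 + k))
1/d(w - 1*58) = 1/(2*(-1/39 - 1*58)*(211 + (-1/39 - 1*58))) = 1/(2*(-1/39 - 58)*(211 + (-1/39 - 58))) = 1/(2*(-2263/39)*(211 - 2263/39)) = 1/(2*(-2263/39)*(5966/39)) = 1/(-27002116/1521) = -1521/27002116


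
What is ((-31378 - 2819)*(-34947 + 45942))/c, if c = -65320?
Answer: 75199203/13064 ≈ 5756.2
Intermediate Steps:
((-31378 - 2819)*(-34947 + 45942))/c = ((-31378 - 2819)*(-34947 + 45942))/(-65320) = -34197*10995*(-1/65320) = -375996015*(-1/65320) = 75199203/13064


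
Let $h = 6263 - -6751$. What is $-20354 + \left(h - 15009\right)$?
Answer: $-22349$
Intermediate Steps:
$h = 13014$ ($h = 6263 + 6751 = 13014$)
$-20354 + \left(h - 15009\right) = -20354 + \left(13014 - 15009\right) = -20354 - 1995 = -22349$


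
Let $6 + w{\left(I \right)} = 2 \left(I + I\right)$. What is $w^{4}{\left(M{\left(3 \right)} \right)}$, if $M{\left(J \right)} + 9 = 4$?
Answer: $456976$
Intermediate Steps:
$M{\left(J \right)} = -5$ ($M{\left(J \right)} = -9 + 4 = -5$)
$w{\left(I \right)} = -6 + 4 I$ ($w{\left(I \right)} = -6 + 2 \left(I + I\right) = -6 + 2 \cdot 2 I = -6 + 4 I$)
$w^{4}{\left(M{\left(3 \right)} \right)} = \left(-6 + 4 \left(-5\right)\right)^{4} = \left(-6 - 20\right)^{4} = \left(-26\right)^{4} = 456976$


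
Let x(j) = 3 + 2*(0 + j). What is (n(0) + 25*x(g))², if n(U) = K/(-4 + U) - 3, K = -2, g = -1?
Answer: 2025/4 ≈ 506.25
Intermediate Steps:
n(U) = -3 - 2/(-4 + U) (n(U) = -2/(-4 + U) - 3 = -3 - 2/(-4 + U))
x(j) = 3 + 2*j
(n(0) + 25*x(g))² = ((10 - 3*0)/(-4 + 0) + 25*(3 + 2*(-1)))² = ((10 + 0)/(-4) + 25*(3 - 2))² = (-¼*10 + 25*1)² = (-5/2 + 25)² = (45/2)² = 2025/4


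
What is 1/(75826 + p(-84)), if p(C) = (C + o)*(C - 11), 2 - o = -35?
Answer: 1/80291 ≈ 1.2455e-5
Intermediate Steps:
o = 37 (o = 2 - 1*(-35) = 2 + 35 = 37)
p(C) = (-11 + C)*(37 + C) (p(C) = (C + 37)*(C - 11) = (37 + C)*(-11 + C) = (-11 + C)*(37 + C))
1/(75826 + p(-84)) = 1/(75826 + (-407 + (-84)² + 26*(-84))) = 1/(75826 + (-407 + 7056 - 2184)) = 1/(75826 + 4465) = 1/80291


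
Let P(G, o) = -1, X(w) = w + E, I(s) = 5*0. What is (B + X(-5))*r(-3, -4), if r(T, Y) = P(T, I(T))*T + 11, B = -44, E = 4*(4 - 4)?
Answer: -686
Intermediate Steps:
E = 0 (E = 4*0 = 0)
I(s) = 0
X(w) = w (X(w) = w + 0 = w)
r(T, Y) = 11 - T (r(T, Y) = -T + 11 = 11 - T)
(B + X(-5))*r(-3, -4) = (-44 - 5)*(11 - 1*(-3)) = -49*(11 + 3) = -49*14 = -686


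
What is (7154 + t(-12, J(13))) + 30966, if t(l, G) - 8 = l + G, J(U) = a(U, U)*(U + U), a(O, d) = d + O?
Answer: 38792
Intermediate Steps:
a(O, d) = O + d
J(U) = 4*U**2 (J(U) = (U + U)*(U + U) = (2*U)*(2*U) = 4*U**2)
t(l, G) = 8 + G + l (t(l, G) = 8 + (l + G) = 8 + (G + l) = 8 + G + l)
(7154 + t(-12, J(13))) + 30966 = (7154 + (8 + 4*13**2 - 12)) + 30966 = (7154 + (8 + 4*169 - 12)) + 30966 = (7154 + (8 + 676 - 12)) + 30966 = (7154 + 672) + 30966 = 7826 + 30966 = 38792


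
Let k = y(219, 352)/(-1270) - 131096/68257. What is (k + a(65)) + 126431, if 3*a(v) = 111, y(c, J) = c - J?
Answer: 1566128136683/12383770 ≈ 1.2647e+5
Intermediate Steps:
a(v) = 37 (a(v) = (⅓)*111 = 37)
k = -22487677/12383770 (k = (219 - 1*352)/(-1270) - 131096/68257 = (219 - 352)*(-1/1270) - 131096*1/68257 = -133*(-1/1270) - 18728/9751 = 133/1270 - 18728/9751 = -22487677/12383770 ≈ -1.8159)
(k + a(65)) + 126431 = (-22487677/12383770 + 37) + 126431 = 435711813/12383770 + 126431 = 1566128136683/12383770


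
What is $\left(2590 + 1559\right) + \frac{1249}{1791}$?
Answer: $\frac{7432108}{1791} \approx 4149.7$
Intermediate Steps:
$\left(2590 + 1559\right) + \frac{1249}{1791} = 4149 + 1249 \cdot \frac{1}{1791} = 4149 + \frac{1249}{1791} = \frac{7432108}{1791}$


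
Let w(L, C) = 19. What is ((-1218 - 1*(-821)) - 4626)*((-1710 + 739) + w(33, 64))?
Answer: 4781896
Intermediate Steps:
((-1218 - 1*(-821)) - 4626)*((-1710 + 739) + w(33, 64)) = ((-1218 - 1*(-821)) - 4626)*((-1710 + 739) + 19) = ((-1218 + 821) - 4626)*(-971 + 19) = (-397 - 4626)*(-952) = -5023*(-952) = 4781896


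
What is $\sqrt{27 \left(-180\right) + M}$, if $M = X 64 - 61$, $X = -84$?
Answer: $i \sqrt{10297} \approx 101.47 i$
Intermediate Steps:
$M = -5437$ ($M = \left(-84\right) 64 - 61 = -5376 - 61 = -5437$)
$\sqrt{27 \left(-180\right) + M} = \sqrt{27 \left(-180\right) - 5437} = \sqrt{-4860 - 5437} = \sqrt{-10297} = i \sqrt{10297}$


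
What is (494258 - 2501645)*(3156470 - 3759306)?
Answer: 1210125149532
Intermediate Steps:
(494258 - 2501645)*(3156470 - 3759306) = -2007387*(-602836) = 1210125149532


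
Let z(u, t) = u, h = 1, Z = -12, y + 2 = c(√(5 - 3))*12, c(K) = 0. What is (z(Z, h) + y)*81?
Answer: -1134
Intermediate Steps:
y = -2 (y = -2 + 0*12 = -2 + 0 = -2)
(z(Z, h) + y)*81 = (-12 - 2)*81 = -14*81 = -1134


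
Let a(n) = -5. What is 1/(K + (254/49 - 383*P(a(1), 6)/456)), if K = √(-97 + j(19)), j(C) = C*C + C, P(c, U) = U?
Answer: -1999788/3924405439 + 13868176*√283/3924405439 ≈ 0.058939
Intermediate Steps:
j(C) = C + C² (j(C) = C² + C = C + C²)
K = √283 (K = √(-97 + 19*(1 + 19)) = √(-97 + 19*20) = √(-97 + 380) = √283 ≈ 16.823)
1/(K + (254/49 - 383*P(a(1), 6)/456)) = 1/(√283 + (254/49 - 383/(456/6))) = 1/(√283 + (254*(1/49) - 383/(456*(⅙)))) = 1/(√283 + (254/49 - 383/76)) = 1/(√283 + 537/3724) = 1/(537/3724 + √283)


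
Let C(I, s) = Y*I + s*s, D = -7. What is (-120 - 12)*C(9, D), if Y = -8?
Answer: 3036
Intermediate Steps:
C(I, s) = s² - 8*I (C(I, s) = -8*I + s*s = -8*I + s² = s² - 8*I)
(-120 - 12)*C(9, D) = (-120 - 12)*((-7)² - 8*9) = -132*(49 - 72) = -132*(-23) = 3036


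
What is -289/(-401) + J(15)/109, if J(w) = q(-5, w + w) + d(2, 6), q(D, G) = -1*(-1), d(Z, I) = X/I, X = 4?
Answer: 96508/131127 ≈ 0.73599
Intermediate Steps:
d(Z, I) = 4/I
q(D, G) = 1
J(w) = 5/3 (J(w) = 1 + 4/6 = 1 + 4*(⅙) = 1 + ⅔ = 5/3)
-289/(-401) + J(15)/109 = -289/(-401) + (5/3)/109 = -289*(-1/401) + (5/3)*(1/109) = 289/401 + 5/327 = 96508/131127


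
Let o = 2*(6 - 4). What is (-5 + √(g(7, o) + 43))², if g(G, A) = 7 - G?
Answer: (5 - √43)² ≈ 2.4256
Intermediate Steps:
o = 4 (o = 2*2 = 4)
(-5 + √(g(7, o) + 43))² = (-5 + √((7 - 1*7) + 43))² = (-5 + √((7 - 7) + 43))² = (-5 + √(0 + 43))² = (-5 + √43)²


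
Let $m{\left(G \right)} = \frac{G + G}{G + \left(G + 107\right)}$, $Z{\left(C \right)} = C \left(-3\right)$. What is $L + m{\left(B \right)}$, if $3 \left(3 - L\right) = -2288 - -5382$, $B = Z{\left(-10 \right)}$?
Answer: $- \frac{515015}{501} \approx -1028.0$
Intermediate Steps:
$Z{\left(C \right)} = - 3 C$
$B = 30$ ($B = \left(-3\right) \left(-10\right) = 30$)
$m{\left(G \right)} = \frac{2 G}{107 + 2 G}$ ($m{\left(G \right)} = \frac{2 G}{G + \left(107 + G\right)} = \frac{2 G}{107 + 2 G}$)
$L = - \frac{3085}{3}$ ($L = 3 - \frac{-2288 - -5382}{3} = 3 - \frac{-2288 + 5382}{3} = 3 - \frac{3094}{3} = - \frac{3085}{3} \approx -1028.3$)
$L + m{\left(B \right)} = - \frac{3085}{3} + 2 \cdot 30 \frac{1}{107 + 2 \cdot 30} = - \frac{3085}{3} + 2 \cdot 30 \frac{1}{107 + 60} = - \frac{3085}{3} + 2 \cdot 30 \cdot \frac{1}{167} = - \frac{3085}{3} + \frac{60}{167} = - \frac{515015}{501}$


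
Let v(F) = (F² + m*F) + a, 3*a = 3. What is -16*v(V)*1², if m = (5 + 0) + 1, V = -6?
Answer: -16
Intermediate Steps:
a = 1 (a = (⅓)*3 = 1)
m = 6 (m = 5 + 1 = 6)
v(F) = 1 + F² + 6*F (v(F) = (F² + 6*F) + 1 = 1 + F² + 6*F)
-16*v(V)*1² = -16*(1 + (-6)² + 6*(-6))*1² = -16*(1 + 36 - 36)*1 = -16*1*1 = -16*1 = -16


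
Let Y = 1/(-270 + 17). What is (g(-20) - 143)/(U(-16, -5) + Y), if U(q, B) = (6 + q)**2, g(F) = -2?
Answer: -36685/25299 ≈ -1.4501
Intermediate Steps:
Y = -1/253 (Y = 1/(-253) = -1/253 ≈ -0.0039526)
(g(-20) - 143)/(U(-16, -5) + Y) = (-2 - 143)/((6 - 16)**2 - 1/253) = -145/((-10)**2 - 1/253) = -145/(100 - 1/253) = -145/25299/253 = -145*253/25299 = -36685/25299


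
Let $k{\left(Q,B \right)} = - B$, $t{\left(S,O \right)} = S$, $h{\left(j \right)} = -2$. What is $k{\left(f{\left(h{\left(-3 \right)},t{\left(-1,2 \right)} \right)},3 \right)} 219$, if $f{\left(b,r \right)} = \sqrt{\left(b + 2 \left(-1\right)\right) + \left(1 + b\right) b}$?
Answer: $-657$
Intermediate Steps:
$f{\left(b,r \right)} = \sqrt{-2 + b + b \left(1 + b\right)}$ ($f{\left(b,r \right)} = \sqrt{\left(b - 2\right) + b \left(1 + b\right)} = \sqrt{\left(-2 + b\right) + b \left(1 + b\right)} = \sqrt{-2 + b + b \left(1 + b\right)}$)
$k{\left(f{\left(h{\left(-3 \right)},t{\left(-1,2 \right)} \right)},3 \right)} 219 = \left(-1\right) 3 \cdot 219 = \left(-3\right) 219 = -657$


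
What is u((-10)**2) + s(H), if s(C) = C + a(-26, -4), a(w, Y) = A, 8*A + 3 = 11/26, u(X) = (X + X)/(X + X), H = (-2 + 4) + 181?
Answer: 38205/208 ≈ 183.68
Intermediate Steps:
H = 183 (H = 2 + 181 = 183)
u(X) = 1 (u(X) = (2*X)/((2*X)) = (2*X)*(1/(2*X)) = 1)
A = -67/208 (A = -3/8 + (11/26)/8 = -3/8 + (11*(1/26))/8 = -3/8 + (1/8)*(11/26) = -3/8 + 11/208 = -67/208 ≈ -0.32212)
a(w, Y) = -67/208
s(C) = -67/208 + C (s(C) = C - 67/208 = -67/208 + C)
u((-10)**2) + s(H) = 1 + (-67/208 + 183) = 1 + 37997/208 = 38205/208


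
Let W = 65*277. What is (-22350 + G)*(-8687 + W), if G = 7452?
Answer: -138819564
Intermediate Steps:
W = 18005
(-22350 + G)*(-8687 + W) = (-22350 + 7452)*(-8687 + 18005) = -14898*9318 = -138819564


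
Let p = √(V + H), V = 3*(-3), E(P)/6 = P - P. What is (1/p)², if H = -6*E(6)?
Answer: -⅑ ≈ -0.11111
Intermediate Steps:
E(P) = 0 (E(P) = 6*(P - P) = 6*0 = 0)
V = -9
H = 0 (H = -6*0 = 0)
p = 3*I (p = √(-9 + 0) = √(-9) = 3*I ≈ 3.0*I)
(1/p)² = (1/(3*I))² = (-I/3)² = -⅑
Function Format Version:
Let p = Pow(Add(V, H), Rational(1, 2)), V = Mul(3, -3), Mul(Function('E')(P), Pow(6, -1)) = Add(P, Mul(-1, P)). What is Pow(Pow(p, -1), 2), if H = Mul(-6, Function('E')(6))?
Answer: Rational(-1, 9) ≈ -0.11111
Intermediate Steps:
Function('E')(P) = 0 (Function('E')(P) = Mul(6, Add(P, Mul(-1, P))) = Mul(6, 0) = 0)
V = -9
H = 0 (H = Mul(-6, 0) = 0)
p = Mul(3, I) (p = Pow(Add(-9, 0), Rational(1, 2)) = Pow(-9, Rational(1, 2)) = Mul(3, I) ≈ Mul(3.0000, I))
Pow(Pow(p, -1), 2) = Pow(Pow(Mul(3, I), -1), 2) = Pow(Mul(Rational(-1, 3), I), 2) = Rational(-1, 9)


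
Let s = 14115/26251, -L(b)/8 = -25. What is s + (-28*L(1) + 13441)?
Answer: 205848206/26251 ≈ 7841.5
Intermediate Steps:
L(b) = 200 (L(b) = -8*(-25) = 200)
s = 14115/26251 (s = 14115*(1/26251) = 14115/26251 ≈ 0.53769)
s + (-28*L(1) + 13441) = 14115/26251 + (-28*200 + 13441) = 14115/26251 + (-5600 + 13441) = 14115/26251 + 7841 = 205848206/26251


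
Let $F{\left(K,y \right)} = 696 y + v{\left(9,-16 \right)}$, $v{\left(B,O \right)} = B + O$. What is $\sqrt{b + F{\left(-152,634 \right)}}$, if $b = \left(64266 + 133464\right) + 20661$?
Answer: $8 \sqrt{10307} \approx 812.19$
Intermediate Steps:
$F{\left(K,y \right)} = -7 + 696 y$ ($F{\left(K,y \right)} = 696 y + \left(9 - 16\right) = 696 y - 7 = -7 + 696 y$)
$b = 218391$ ($b = 197730 + 20661 = 218391$)
$\sqrt{b + F{\left(-152,634 \right)}} = \sqrt{218391 + \left(-7 + 696 \cdot 634\right)} = \sqrt{218391 + \left(-7 + 441264\right)} = \sqrt{218391 + 441257} = \sqrt{659648} = 8 \sqrt{10307}$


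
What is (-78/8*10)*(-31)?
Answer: 6045/2 ≈ 3022.5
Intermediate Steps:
(-78/8*10)*(-31) = (-78*⅛*10)*(-31) = -39/4*10*(-31) = -195/2*(-31) = 6045/2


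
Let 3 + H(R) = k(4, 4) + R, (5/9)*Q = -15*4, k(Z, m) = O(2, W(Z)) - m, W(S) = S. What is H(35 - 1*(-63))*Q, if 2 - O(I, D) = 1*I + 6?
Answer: -9180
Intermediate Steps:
O(I, D) = -4 - I (O(I, D) = 2 - (1*I + 6) = 2 - (I + 6) = 2 - (6 + I) = 2 + (-6 - I) = -4 - I)
k(Z, m) = -6 - m (k(Z, m) = (-4 - 1*2) - m = (-4 - 2) - m = -6 - m)
Q = -108 (Q = 9*(-15*4)/5 = (9/5)*(-60) = -108)
H(R) = -13 + R (H(R) = -3 + ((-6 - 1*4) + R) = -3 + ((-6 - 4) + R) = -3 + (-10 + R) = -13 + R)
H(35 - 1*(-63))*Q = (-13 + (35 - 1*(-63)))*(-108) = (-13 + (35 + 63))*(-108) = (-13 + 98)*(-108) = 85*(-108) = -9180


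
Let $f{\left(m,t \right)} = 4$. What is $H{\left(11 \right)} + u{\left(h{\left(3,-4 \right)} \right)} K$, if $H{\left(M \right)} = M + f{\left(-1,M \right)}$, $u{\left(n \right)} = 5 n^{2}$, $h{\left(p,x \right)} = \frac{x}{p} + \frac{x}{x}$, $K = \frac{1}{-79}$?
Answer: $\frac{10660}{711} \approx 14.993$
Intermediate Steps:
$K = - \frac{1}{79} \approx -0.012658$
$h{\left(p,x \right)} = 1 + \frac{x}{p}$ ($h{\left(p,x \right)} = \frac{x}{p} + 1 = 1 + \frac{x}{p}$)
$H{\left(M \right)} = 4 + M$ ($H{\left(M \right)} = M + 4 = 4 + M$)
$H{\left(11 \right)} + u{\left(h{\left(3,-4 \right)} \right)} K = \left(4 + 11\right) + 5 \left(\frac{3 - 4}{3}\right)^{2} \left(- \frac{1}{79}\right) = 15 + 5 \left(\frac{1}{3} \left(-1\right)\right)^{2} \left(- \frac{1}{79}\right) = 15 + 5 \left(- \frac{1}{3}\right)^{2} \left(- \frac{1}{79}\right) = 15 + 5 \cdot \frac{1}{9} \left(- \frac{1}{79}\right) = 15 + \frac{5}{9} \left(- \frac{1}{79}\right) = 15 - \frac{5}{711} = \frac{10660}{711}$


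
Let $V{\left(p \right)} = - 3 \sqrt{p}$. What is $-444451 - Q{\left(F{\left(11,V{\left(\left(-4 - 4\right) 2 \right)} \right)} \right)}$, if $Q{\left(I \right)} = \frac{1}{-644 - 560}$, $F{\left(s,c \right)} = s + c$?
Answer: $- \frac{535119003}{1204} \approx -4.4445 \cdot 10^{5}$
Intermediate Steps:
$F{\left(s,c \right)} = c + s$
$Q{\left(I \right)} = - \frac{1}{1204}$ ($Q{\left(I \right)} = \frac{1}{-1204} = - \frac{1}{1204}$)
$-444451 - Q{\left(F{\left(11,V{\left(\left(-4 - 4\right) 2 \right)} \right)} \right)} = -444451 - - \frac{1}{1204} = -444451 + \frac{1}{1204} = - \frac{535119003}{1204}$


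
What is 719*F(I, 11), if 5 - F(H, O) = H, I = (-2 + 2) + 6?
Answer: -719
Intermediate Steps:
I = 6 (I = 0 + 6 = 6)
F(H, O) = 5 - H
719*F(I, 11) = 719*(5 - 1*6) = 719*(5 - 6) = 719*(-1) = -719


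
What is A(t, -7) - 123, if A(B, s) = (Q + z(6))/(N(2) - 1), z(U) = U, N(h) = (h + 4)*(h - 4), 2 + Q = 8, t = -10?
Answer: -1611/13 ≈ -123.92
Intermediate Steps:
Q = 6 (Q = -2 + 8 = 6)
N(h) = (-4 + h)*(4 + h) (N(h) = (4 + h)*(-4 + h) = (-4 + h)*(4 + h))
A(B, s) = -12/13 (A(B, s) = (6 + 6)/((-16 + 2²) - 1) = 12/((-16 + 4) - 1) = 12/(-12 - 1) = 12/(-13) = 12*(-1/13) = -12/13)
A(t, -7) - 123 = -12/13 - 123 = -1611/13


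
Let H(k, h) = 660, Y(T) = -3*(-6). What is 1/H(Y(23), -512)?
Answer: 1/660 ≈ 0.0015152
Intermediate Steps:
Y(T) = 18
1/H(Y(23), -512) = 1/660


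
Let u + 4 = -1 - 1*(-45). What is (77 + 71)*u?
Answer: 5920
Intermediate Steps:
u = 40 (u = -4 + (-1 - 1*(-45)) = -4 + (-1 + 45) = -4 + 44 = 40)
(77 + 71)*u = (77 + 71)*40 = 148*40 = 5920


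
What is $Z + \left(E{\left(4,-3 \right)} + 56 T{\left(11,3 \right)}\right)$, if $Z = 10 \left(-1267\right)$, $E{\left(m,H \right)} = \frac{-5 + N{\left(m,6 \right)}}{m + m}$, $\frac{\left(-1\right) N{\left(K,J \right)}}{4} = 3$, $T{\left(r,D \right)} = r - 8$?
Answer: $- \frac{100033}{8} \approx -12504.0$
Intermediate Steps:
$T{\left(r,D \right)} = -8 + r$
$N{\left(K,J \right)} = -12$ ($N{\left(K,J \right)} = \left(-4\right) 3 = -12$)
$E{\left(m,H \right)} = - \frac{17}{2 m}$ ($E{\left(m,H \right)} = \frac{-5 - 12}{m + m} = - \frac{17}{2 m}$)
$Z = -12670$
$Z + \left(E{\left(4,-3 \right)} + 56 T{\left(11,3 \right)}\right) = -12670 + \left(- \frac{17}{2 \cdot 4} + 56 \left(-8 + 11\right)\right) = -12670 + \left(\left(- \frac{17}{2}\right) \frac{1}{4} + 56 \cdot 3\right) = -12670 + \left(- \frac{17}{8} + 168\right) = -12670 + \frac{1327}{8} = - \frac{100033}{8}$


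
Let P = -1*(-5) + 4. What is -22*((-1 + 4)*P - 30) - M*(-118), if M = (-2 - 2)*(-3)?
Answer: 1482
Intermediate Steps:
M = 12 (M = -4*(-3) = 12)
P = 9 (P = 5 + 4 = 9)
-22*((-1 + 4)*P - 30) - M*(-118) = -22*((-1 + 4)*9 - 30) - 12*(-118) = -22*(3*9 - 30) - 1*(-1416) = -22*(27 - 30) + 1416 = -22*(-3) + 1416 = 66 + 1416 = 1482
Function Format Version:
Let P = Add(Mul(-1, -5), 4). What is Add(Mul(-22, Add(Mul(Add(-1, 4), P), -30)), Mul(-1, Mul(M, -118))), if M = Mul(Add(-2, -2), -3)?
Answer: 1482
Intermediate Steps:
M = 12 (M = Mul(-4, -3) = 12)
P = 9 (P = Add(5, 4) = 9)
Add(Mul(-22, Add(Mul(Add(-1, 4), P), -30)), Mul(-1, Mul(M, -118))) = Add(Mul(-22, Add(Mul(Add(-1, 4), 9), -30)), Mul(-1, Mul(12, -118))) = Add(Mul(-22, Add(Mul(3, 9), -30)), Mul(-1, -1416)) = Add(Mul(-22, Add(27, -30)), 1416) = Add(Mul(-22, -3), 1416) = Add(66, 1416) = 1482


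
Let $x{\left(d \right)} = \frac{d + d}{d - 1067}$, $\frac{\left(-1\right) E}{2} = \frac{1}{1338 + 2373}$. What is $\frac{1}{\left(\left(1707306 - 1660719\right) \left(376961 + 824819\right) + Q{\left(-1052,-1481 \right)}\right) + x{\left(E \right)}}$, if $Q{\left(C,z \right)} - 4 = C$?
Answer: $\frac{3959639}{221689590871623872} \approx 1.7861 \cdot 10^{-11}$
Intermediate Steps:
$Q{\left(C,z \right)} = 4 + C$
$E = - \frac{2}{3711}$ ($E = - \frac{2}{1338 + 2373} = - \frac{2}{3711} \approx -0.00053894$)
$x{\left(d \right)} = \frac{2 d}{-1067 + d}$
$\frac{1}{\left(\left(1707306 - 1660719\right) \left(376961 + 824819\right) + Q{\left(-1052,-1481 \right)}\right) + x{\left(E \right)}} = \frac{1}{\left(\left(1707306 - 1660719\right) \left(376961 + 824819\right) + \left(4 - 1052\right)\right) + 2 \left(- \frac{2}{3711}\right) \frac{1}{-1067 - \frac{2}{3711}}} = \frac{1}{\left(46587 \cdot 1201780 - 1048\right) + 2 \left(- \frac{2}{3711}\right) \frac{1}{- \frac{3959639}{3711}}} = \frac{1}{\left(55987324860 - 1048\right) + 2 \left(- \frac{2}{3711}\right) \left(- \frac{3711}{3959639}\right)} = \frac{1}{55987323812 + \frac{4}{3959639}} = \frac{1}{\frac{221689590871623872}{3959639}} = \frac{3959639}{221689590871623872}$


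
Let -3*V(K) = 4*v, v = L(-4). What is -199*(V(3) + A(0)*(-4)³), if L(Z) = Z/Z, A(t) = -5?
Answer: -190244/3 ≈ -63415.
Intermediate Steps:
L(Z) = 1
v = 1
V(K) = -4/3
-199*(V(3) + A(0)*(-4)³) = -199*(-4/3 - 5*(-4)³) = -199*(-4/3 - 5*(-64)) = -199*(-4/3 + 320) = -199*956/3 = -190244/3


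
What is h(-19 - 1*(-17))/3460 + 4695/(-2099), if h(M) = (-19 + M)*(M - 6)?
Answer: -3973017/1815635 ≈ -2.1882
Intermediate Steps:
h(M) = (-19 + M)*(-6 + M)
h(-19 - 1*(-17))/3460 + 4695/(-2099) = (114 + (-19 - 1*(-17))**2 - 25*(-19 - 1*(-17)))/3460 + 4695/(-2099) = (114 + (-19 + 17)**2 - 25*(-19 + 17))*(1/3460) + 4695*(-1/2099) = (114 + (-2)**2 - 25*(-2))*(1/3460) - 4695/2099 = (114 + 4 + 50)*(1/3460) - 4695/2099 = 168*(1/3460) - 4695/2099 = 42/865 - 4695/2099 = -3973017/1815635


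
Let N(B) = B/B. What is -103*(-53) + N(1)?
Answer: 5460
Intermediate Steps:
N(B) = 1
-103*(-53) + N(1) = -103*(-53) + 1 = 5459 + 1 = 5460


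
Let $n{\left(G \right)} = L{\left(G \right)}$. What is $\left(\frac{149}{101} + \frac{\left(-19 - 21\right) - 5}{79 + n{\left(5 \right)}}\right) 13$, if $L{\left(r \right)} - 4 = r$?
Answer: $\frac{111371}{8888} \approx 12.53$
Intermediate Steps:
$L{\left(r \right)} = 4 + r$
$n{\left(G \right)} = 4 + G$
$\left(\frac{149}{101} + \frac{\left(-19 - 21\right) - 5}{79 + n{\left(5 \right)}}\right) 13 = \left(\frac{149}{101} + \frac{\left(-19 - 21\right) - 5}{79 + \left(4 + 5\right)}\right) 13 = \left(149 \cdot \frac{1}{101} + \frac{\left(-19 - 21\right) - 5}{79 + 9}\right) 13 = \left(\frac{149}{101} + \frac{-40 - 5}{88}\right) 13 = \left(\frac{149}{101} - \frac{45}{88}\right) 13 = \frac{8567}{8888} \cdot 13 = \frac{111371}{8888}$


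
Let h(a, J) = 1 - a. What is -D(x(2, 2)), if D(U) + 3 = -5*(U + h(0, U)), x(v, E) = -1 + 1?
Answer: 8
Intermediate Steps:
x(v, E) = 0
D(U) = -8 - 5*U (D(U) = -3 - 5*(U + (1 - 1*0)) = -3 - 5*(U + (1 + 0)) = -3 - 5*(U + 1) = -3 - 5*(1 + U) = -3 + (-5 - 5*U) = -8 - 5*U)
-D(x(2, 2)) = -(-8 - 5*0) = -(-8 + 0) = -1*(-8) = 8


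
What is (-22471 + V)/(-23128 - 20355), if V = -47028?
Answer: 69499/43483 ≈ 1.5983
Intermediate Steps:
(-22471 + V)/(-23128 - 20355) = (-22471 - 47028)/(-23128 - 20355) = -69499/(-43483) = -69499*(-1/43483) = 69499/43483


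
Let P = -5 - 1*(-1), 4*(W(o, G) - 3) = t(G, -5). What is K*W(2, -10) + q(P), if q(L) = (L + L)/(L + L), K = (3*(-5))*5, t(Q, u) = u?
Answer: -521/4 ≈ -130.25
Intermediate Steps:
W(o, G) = 7/4 (W(o, G) = 3 + (¼)*(-5) = 3 - 5/4 = 7/4)
K = -75 (K = -15*5 = -75)
P = -4 (P = -5 + 1 = -4)
q(L) = 1 (q(L) = (2*L)/((2*L)) = (2*L)*(1/(2*L)) = 1)
K*W(2, -10) + q(P) = -75*7/4 + 1 = -525/4 + 1 = -521/4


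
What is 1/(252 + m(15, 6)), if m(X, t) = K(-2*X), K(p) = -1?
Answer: 1/251 ≈ 0.0039841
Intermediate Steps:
m(X, t) = -1
1/(252 + m(15, 6)) = 1/(252 - 1) = 1/251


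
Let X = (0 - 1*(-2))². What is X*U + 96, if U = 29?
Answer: 212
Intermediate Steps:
X = 4 (X = (0 + 2)² = 2² = 4)
X*U + 96 = 4*29 + 96 = 116 + 96 = 212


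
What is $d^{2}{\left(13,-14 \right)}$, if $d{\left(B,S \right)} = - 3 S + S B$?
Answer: $19600$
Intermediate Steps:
$d{\left(B,S \right)} = - 3 S + B S$
$d^{2}{\left(13,-14 \right)} = \left(- 14 \left(-3 + 13\right)\right)^{2} = \left(\left(-14\right) 10\right)^{2} = \left(-140\right)^{2} = 19600$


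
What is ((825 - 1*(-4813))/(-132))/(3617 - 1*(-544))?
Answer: -2819/274626 ≈ -0.010265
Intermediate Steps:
((825 - 1*(-4813))/(-132))/(3617 - 1*(-544)) = ((825 + 4813)*(-1/132))/(3617 + 544) = (5638*(-1/132))/4161 = -2819/66*1/4161 = -2819/274626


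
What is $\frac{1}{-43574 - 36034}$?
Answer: $- \frac{1}{79608} \approx -1.2562 \cdot 10^{-5}$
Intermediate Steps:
$\frac{1}{-43574 - 36034} = \frac{1}{-79608} = - \frac{1}{79608}$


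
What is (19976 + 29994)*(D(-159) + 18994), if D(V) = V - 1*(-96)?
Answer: 945982070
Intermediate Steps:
D(V) = 96 + V (D(V) = V + 96 = 96 + V)
(19976 + 29994)*(D(-159) + 18994) = (19976 + 29994)*((96 - 159) + 18994) = 49970*(-63 + 18994) = 49970*18931 = 945982070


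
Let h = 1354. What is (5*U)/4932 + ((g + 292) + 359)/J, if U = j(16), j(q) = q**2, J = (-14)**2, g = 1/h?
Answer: 1171756895/327218472 ≈ 3.5810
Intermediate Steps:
g = 1/1354 ≈ 0.00073855
J = 196
U = 256 (U = 16**2 = 256)
(5*U)/4932 + ((g + 292) + 359)/J = (5*256)/4932 + ((1/1354 + 292) + 359)/196 = 1280*(1/4932) + (395369/1354 + 359)*(1/196) = 320/1233 + (881455/1354)*(1/196) = 320/1233 + 881455/265384 = 1171756895/327218472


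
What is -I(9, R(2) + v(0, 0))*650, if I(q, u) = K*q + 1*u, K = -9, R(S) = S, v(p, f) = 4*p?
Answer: 51350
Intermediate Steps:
I(q, u) = u - 9*q (I(q, u) = -9*q + 1*u = -9*q + u = u - 9*q)
-I(9, R(2) + v(0, 0))*650 = -((2 + 4*0) - 9*9)*650 = -((2 + 0) - 81)*650 = -(2 - 81)*650 = -1*(-79)*650 = 79*650 = 51350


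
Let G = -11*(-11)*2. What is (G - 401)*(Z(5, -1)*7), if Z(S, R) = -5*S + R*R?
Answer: 26712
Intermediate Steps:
Z(S, R) = R**2 - 5*S (Z(S, R) = -5*S + R**2 = R**2 - 5*S)
G = 242 (G = 121*2 = 242)
(G - 401)*(Z(5, -1)*7) = (242 - 401)*(((-1)**2 - 5*5)*7) = -159*(1 - 25)*7 = -(-3816)*7 = -159*(-168) = 26712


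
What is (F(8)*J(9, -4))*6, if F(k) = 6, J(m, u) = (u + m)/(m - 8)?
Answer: 180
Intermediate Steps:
J(m, u) = (m + u)/(-8 + m)
(F(8)*J(9, -4))*6 = (6*((9 - 4)/(-8 + 9)))*6 = (6*(5/1))*6 = (6*(1*5))*6 = (6*5)*6 = 30*6 = 180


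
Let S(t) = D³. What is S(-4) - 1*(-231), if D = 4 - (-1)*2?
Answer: 447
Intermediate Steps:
D = 6 (D = 4 - 1*(-2) = 4 + 2 = 6)
S(t) = 216 (S(t) = 6³ = 216)
S(-4) - 1*(-231) = 216 - 1*(-231) = 216 + 231 = 447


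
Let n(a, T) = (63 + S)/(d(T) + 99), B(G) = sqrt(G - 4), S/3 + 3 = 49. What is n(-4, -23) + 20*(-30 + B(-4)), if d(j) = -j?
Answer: -72999/122 + 40*I*sqrt(2) ≈ -598.35 + 56.569*I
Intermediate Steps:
S = 138 (S = -9 + 3*49 = -9 + 147 = 138)
B(G) = sqrt(-4 + G)
n(a, T) = 201/(99 - T) (n(a, T) = (63 + 138)/(-T + 99) = 201/(99 - T))
n(-4, -23) + 20*(-30 + B(-4)) = -201/(-99 - 23) + 20*(-30 + sqrt(-4 - 4)) = -201/(-122) + 20*(-30 + sqrt(-8)) = -201*(-1/122) + 20*(-30 + 2*I*sqrt(2)) = 201/122 + (-600 + 40*I*sqrt(2)) = -72999/122 + 40*I*sqrt(2)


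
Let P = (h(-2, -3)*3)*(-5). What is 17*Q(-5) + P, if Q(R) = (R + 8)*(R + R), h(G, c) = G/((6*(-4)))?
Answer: -2045/4 ≈ -511.25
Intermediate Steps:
h(G, c) = -G/24 (h(G, c) = G/(-24) = G*(-1/24) = -G/24)
Q(R) = 2*R*(8 + R) (Q(R) = (8 + R)*(2*R) = 2*R*(8 + R))
P = -5/4 (P = (-1/24*(-2)*3)*(-5) = ((1/12)*3)*(-5) = (¼)*(-5) = -5/4 ≈ -1.2500)
17*Q(-5) + P = 17*(2*(-5)*(8 - 5)) - 5/4 = 17*(2*(-5)*3) - 5/4 = 17*(-30) - 5/4 = -510 - 5/4 = -2045/4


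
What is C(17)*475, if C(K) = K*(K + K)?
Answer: 274550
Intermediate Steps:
C(K) = 2*K² (C(K) = K*(2*K) = 2*K²)
C(17)*475 = (2*17²)*475 = (2*289)*475 = 578*475 = 274550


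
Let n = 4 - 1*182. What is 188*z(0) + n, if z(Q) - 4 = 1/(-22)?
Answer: 6220/11 ≈ 565.45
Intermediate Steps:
n = -178 (n = 4 - 182 = -178)
z(Q) = 87/22 (z(Q) = 4 + 1/(-22) = 4 - 1/22 = 87/22)
188*z(0) + n = 188*(87/22) - 178 = 8178/11 - 178 = 6220/11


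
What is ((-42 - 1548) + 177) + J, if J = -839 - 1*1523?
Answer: -3775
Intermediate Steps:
J = -2362 (J = -839 - 1523 = -2362)
((-42 - 1548) + 177) + J = ((-42 - 1548) + 177) - 2362 = (-1590 + 177) - 2362 = -1413 - 2362 = -3775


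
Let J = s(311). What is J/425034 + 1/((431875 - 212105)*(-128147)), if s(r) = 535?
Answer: 3766783246654/2992543917050115 ≈ 0.0012587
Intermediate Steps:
J = 535
J/425034 + 1/((431875 - 212105)*(-128147)) = 535/425034 + 1/((431875 - 212105)*(-128147)) = 535*(1/425034) - 1/128147/219770 = 535/425034 + (1/219770)*(-1/128147) = 535/425034 - 1/28162866190 = 3766783246654/2992543917050115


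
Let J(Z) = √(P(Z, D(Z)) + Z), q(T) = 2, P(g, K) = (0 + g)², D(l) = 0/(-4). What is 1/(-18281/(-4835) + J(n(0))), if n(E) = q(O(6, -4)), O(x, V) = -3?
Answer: 88388635/193931611 - 23377225*√6/193931611 ≈ 0.16050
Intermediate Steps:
D(l) = 0 (D(l) = 0*(-¼) = 0)
P(g, K) = g²
n(E) = 2
J(Z) = √(Z + Z²) (J(Z) = √(Z² + Z) = √(Z + Z²))
1/(-18281/(-4835) + J(n(0))) = 1/(-18281/(-4835) + √(2*(1 + 2))) = 1/(-18281*(-1/4835) + √(2*3)) = 1/(18281/4835 + √6)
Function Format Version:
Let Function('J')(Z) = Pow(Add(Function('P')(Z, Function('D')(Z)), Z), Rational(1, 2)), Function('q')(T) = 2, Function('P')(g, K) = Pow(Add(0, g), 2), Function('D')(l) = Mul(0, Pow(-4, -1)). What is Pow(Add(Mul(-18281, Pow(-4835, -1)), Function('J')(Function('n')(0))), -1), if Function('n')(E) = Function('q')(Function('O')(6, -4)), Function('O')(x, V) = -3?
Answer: Add(Rational(88388635, 193931611), Mul(Rational(-23377225, 193931611), Pow(6, Rational(1, 2)))) ≈ 0.16050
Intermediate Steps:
Function('D')(l) = 0 (Function('D')(l) = Mul(0, Rational(-1, 4)) = 0)
Function('P')(g, K) = Pow(g, 2)
Function('n')(E) = 2
Function('J')(Z) = Pow(Add(Z, Pow(Z, 2)), Rational(1, 2)) (Function('J')(Z) = Pow(Add(Pow(Z, 2), Z), Rational(1, 2)) = Pow(Add(Z, Pow(Z, 2)), Rational(1, 2)))
Pow(Add(Mul(-18281, Pow(-4835, -1)), Function('J')(Function('n')(0))), -1) = Pow(Add(Mul(-18281, Pow(-4835, -1)), Pow(Mul(2, Add(1, 2)), Rational(1, 2))), -1) = Pow(Add(Mul(-18281, Rational(-1, 4835)), Pow(Mul(2, 3), Rational(1, 2))), -1) = Pow(Add(Rational(18281, 4835), Pow(6, Rational(1, 2))), -1)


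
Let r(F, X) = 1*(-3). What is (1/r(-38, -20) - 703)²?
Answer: 4452100/9 ≈ 4.9468e+5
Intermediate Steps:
r(F, X) = -3
(1/r(-38, -20) - 703)² = (1/(-3) - 703)² = (-⅓ - 703)² = (-2110/3)² = 4452100/9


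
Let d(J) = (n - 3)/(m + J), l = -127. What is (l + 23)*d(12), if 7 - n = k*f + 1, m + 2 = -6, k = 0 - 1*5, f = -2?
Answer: 182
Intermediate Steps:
k = -5 (k = 0 - 5 = -5)
m = -8 (m = -2 - 6 = -8)
n = -4 (n = 7 - (-5*(-2) + 1) = 7 - (10 + 1) = 7 - 1*11 = 7 - 11 = -4)
d(J) = -7/(-8 + J) (d(J) = (-4 - 3)/(-8 + J) = -7/(-8 + J))
(l + 23)*d(12) = (-127 + 23)*(-7/(-8 + 12)) = -(-728)/4 = -104*(-7/4) = 182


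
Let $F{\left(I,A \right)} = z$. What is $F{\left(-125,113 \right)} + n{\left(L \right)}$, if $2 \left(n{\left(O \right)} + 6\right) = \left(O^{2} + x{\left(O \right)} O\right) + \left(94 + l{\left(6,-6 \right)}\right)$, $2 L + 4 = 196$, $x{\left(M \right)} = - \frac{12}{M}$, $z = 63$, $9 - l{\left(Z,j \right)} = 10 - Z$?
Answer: $\frac{9417}{2} \approx 4708.5$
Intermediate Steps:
$l{\left(Z,j \right)} = -1 + Z$ ($l{\left(Z,j \right)} = 9 - \left(10 - Z\right) = 9 + \left(-10 + Z\right) = -1 + Z$)
$F{\left(I,A \right)} = 63$
$L = 96$ ($L = -2 + \frac{1}{2} \cdot 196 = -2 + 98 = 96$)
$n{\left(O \right)} = \frac{75}{2} + \frac{O^{2}}{2}$ ($n{\left(O \right)} = -6 + \frac{\left(O^{2} + - \frac{12}{O} O\right) + \left(94 + \left(-1 + 6\right)\right)}{2} = -6 + \frac{\left(O^{2} - 12\right) + \left(94 + 5\right)}{2} = -6 + \frac{\left(-12 + O^{2}\right) + 99}{2} = -6 + \frac{87 + O^{2}}{2} = -6 + \left(\frac{87}{2} + \frac{O^{2}}{2}\right) = \frac{75}{2} + \frac{O^{2}}{2}$)
$F{\left(-125,113 \right)} + n{\left(L \right)} = 63 + \left(\frac{75}{2} + \frac{96^{2}}{2}\right) = 63 + \left(\frac{75}{2} + \frac{1}{2} \cdot 9216\right) = 63 + \left(\frac{75}{2} + 4608\right) = 63 + \frac{9291}{2} = \frac{9417}{2}$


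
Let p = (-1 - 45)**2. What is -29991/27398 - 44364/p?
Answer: -319736457/14493542 ≈ -22.061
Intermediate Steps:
p = 2116 (p = (-46)**2 = 2116)
-29991/27398 - 44364/p = -29991/27398 - 44364/2116 = -29991*1/27398 - 44364*1/2116 = -29991/27398 - 11091/529 = -319736457/14493542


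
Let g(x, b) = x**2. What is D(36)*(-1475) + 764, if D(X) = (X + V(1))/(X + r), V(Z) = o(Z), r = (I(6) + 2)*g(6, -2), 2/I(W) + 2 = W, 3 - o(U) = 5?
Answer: 23057/63 ≈ 365.98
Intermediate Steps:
o(U) = -2 (o(U) = 3 - 1*5 = 3 - 5 = -2)
I(W) = 2/(-2 + W)
r = 90 (r = (2/(-2 + 6) + 2)*6**2 = (2/4 + 2)*36 = (2*(1/4) + 2)*36 = (1/2 + 2)*36 = (5/2)*36 = 90)
V(Z) = -2
D(X) = (-2 + X)/(90 + X) (D(X) = (X - 2)/(X + 90) = (-2 + X)/(90 + X))
D(36)*(-1475) + 764 = ((-2 + 36)/(90 + 36))*(-1475) + 764 = (34/126)*(-1475) + 764 = ((1/126)*34)*(-1475) + 764 = (17/63)*(-1475) + 764 = -25075/63 + 764 = 23057/63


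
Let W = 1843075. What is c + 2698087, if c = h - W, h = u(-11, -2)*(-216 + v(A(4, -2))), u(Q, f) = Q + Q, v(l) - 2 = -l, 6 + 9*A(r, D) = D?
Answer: 7737304/9 ≈ 8.5970e+5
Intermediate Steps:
A(r, D) = -2/3 + D/9
v(l) = 2 - l
u(Q, f) = 2*Q
h = 42196/9 (h = (2*(-11))*(-216 + (2 - (-2/3 + (1/9)*(-2)))) = -22*(-216 + (2 - (-2/3 - 2/9))) = -22*(-216 + (2 - 1*(-8/9))) = -22*(-216 + (2 + 8/9)) = -22*(-216 + 26/9) = -22*(-1918/9) = 42196/9 ≈ 4688.4)
c = -16545479/9 (c = 42196/9 - 1*1843075 = 42196/9 - 1843075 = -16545479/9 ≈ -1.8384e+6)
c + 2698087 = -16545479/9 + 2698087 = 7737304/9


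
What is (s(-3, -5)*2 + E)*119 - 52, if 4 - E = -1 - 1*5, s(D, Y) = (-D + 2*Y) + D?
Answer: -1242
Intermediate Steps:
s(D, Y) = 2*Y
E = 10 (E = 4 - (-1 - 1*5) = 4 - (-1 - 5) = 4 - 1*(-6) = 4 + 6 = 10)
(s(-3, -5)*2 + E)*119 - 52 = ((2*(-5))*2 + 10)*119 - 52 = (-10*2 + 10)*119 - 52 = (-20 + 10)*119 - 52 = -10*119 - 52 = -1190 - 52 = -1242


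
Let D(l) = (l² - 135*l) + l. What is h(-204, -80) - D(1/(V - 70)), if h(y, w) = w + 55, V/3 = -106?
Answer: -3815593/150544 ≈ -25.345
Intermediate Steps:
V = -318 (V = 3*(-106) = -318)
h(y, w) = 55 + w
D(l) = l² - 134*l
h(-204, -80) - D(1/(V - 70)) = (55 - 80) - (-134 + 1/(-318 - 70))/(-318 - 70) = -25 - (-134 + 1/(-388))/(-388) = -25 - (-1)*(-134 - 1/388)/388 = -25 - (-1)*(-51993)/(388*388) = -25 - 1*51993/150544 = -25 - 51993/150544 = -3815593/150544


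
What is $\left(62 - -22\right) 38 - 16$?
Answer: $3176$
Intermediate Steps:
$\left(62 - -22\right) 38 - 16 = \left(62 + 22\right) 38 - 16 = 84 \cdot 38 - 16 = 3192 - 16 = 3176$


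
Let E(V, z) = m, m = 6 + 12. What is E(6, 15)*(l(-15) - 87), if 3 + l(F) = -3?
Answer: -1674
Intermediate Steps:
m = 18
E(V, z) = 18
l(F) = -6 (l(F) = -3 - 3 = -6)
E(6, 15)*(l(-15) - 87) = 18*(-6 - 87) = 18*(-93) = -1674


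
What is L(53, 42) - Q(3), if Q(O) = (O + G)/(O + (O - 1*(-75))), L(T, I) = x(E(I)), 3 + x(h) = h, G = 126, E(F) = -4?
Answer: -232/27 ≈ -8.5926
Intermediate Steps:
x(h) = -3 + h
L(T, I) = -7 (L(T, I) = -3 - 4 = -7)
Q(O) = (126 + O)/(75 + 2*O) (Q(O) = (O + 126)/(O + (O - 1*(-75))) = (126 + O)/(O + (O + 75)) = (126 + O)/(O + (75 + O)) = (126 + O)/(75 + 2*O))
L(53, 42) - Q(3) = -7 - (126 + 3)/(75 + 2*3) = -7 - 129/(75 + 6) = -7 - 129/81 = -7 - 1*43/27 = -7 - 43/27 = -232/27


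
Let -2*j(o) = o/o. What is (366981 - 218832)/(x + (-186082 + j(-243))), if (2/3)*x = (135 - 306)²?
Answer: -49383/47407 ≈ -1.0417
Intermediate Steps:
j(o) = -½ (j(o) = -o/(2*o) = -½*1 = -½)
x = 87723/2 (x = 3*(135 - 306)²/2 = (3/2)*(-171)² = (3/2)*29241 = 87723/2 ≈ 43862.)
(366981 - 218832)/(x + (-186082 + j(-243))) = (366981 - 218832)/(87723/2 + (-186082 - ½)) = 148149/(87723/2 - 372165/2) = 148149/(-142221) = 148149*(-1/142221) = -49383/47407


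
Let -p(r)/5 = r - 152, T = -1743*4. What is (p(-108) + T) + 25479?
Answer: 19807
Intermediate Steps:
T = -6972
p(r) = 760 - 5*r (p(r) = -5*(r - 152) = -5*(-152 + r) = 760 - 5*r)
(p(-108) + T) + 25479 = ((760 - 5*(-108)) - 6972) + 25479 = ((760 + 540) - 6972) + 25479 = (1300 - 6972) + 25479 = -5672 + 25479 = 19807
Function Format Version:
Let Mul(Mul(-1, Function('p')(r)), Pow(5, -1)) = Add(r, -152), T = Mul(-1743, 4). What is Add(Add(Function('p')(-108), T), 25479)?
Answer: 19807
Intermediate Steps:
T = -6972
Function('p')(r) = Add(760, Mul(-5, r)) (Function('p')(r) = Mul(-5, Add(r, -152)) = Mul(-5, Add(-152, r)) = Add(760, Mul(-5, r)))
Add(Add(Function('p')(-108), T), 25479) = Add(Add(Add(760, Mul(-5, -108)), -6972), 25479) = Add(Add(Add(760, 540), -6972), 25479) = Add(Add(1300, -6972), 25479) = Add(-5672, 25479) = 19807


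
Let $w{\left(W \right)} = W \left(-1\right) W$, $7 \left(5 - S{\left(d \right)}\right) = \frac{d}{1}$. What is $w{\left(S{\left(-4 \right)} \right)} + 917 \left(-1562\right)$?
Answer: $- \frac{70186867}{49} \approx -1.4324 \cdot 10^{6}$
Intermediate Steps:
$S{\left(d \right)} = 5 - \frac{d}{7}$ ($S{\left(d \right)} = 5 - \frac{d 1^{-1}}{7} = 5 - \frac{d 1}{7} = 5 - \frac{d}{7}$)
$w{\left(W \right)} = - W^{2}$ ($w{\left(W \right)} = - W W = - W^{2}$)
$w{\left(S{\left(-4 \right)} \right)} + 917 \left(-1562\right) = - \left(5 - - \frac{4}{7}\right)^{2} + 917 \left(-1562\right) = - \left(5 + \frac{4}{7}\right)^{2} - 1432354 = - \left(\frac{39}{7}\right)^{2} - 1432354 = \left(-1\right) \frac{1521}{49} - 1432354 = - \frac{1521}{49} - 1432354 = - \frac{70186867}{49}$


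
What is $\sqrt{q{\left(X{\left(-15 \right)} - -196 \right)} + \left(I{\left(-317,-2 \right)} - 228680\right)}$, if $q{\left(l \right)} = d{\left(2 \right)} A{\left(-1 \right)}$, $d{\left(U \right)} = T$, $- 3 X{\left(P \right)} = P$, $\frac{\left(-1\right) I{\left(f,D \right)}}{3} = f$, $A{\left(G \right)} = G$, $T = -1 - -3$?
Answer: $i \sqrt{227731} \approx 477.21 i$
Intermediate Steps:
$T = 2$ ($T = -1 + 3 = 2$)
$I{\left(f,D \right)} = - 3 f$
$X{\left(P \right)} = - \frac{P}{3}$
$d{\left(U \right)} = 2$
$q{\left(l \right)} = -2$ ($q{\left(l \right)} = 2 \left(-1\right) = -2$)
$\sqrt{q{\left(X{\left(-15 \right)} - -196 \right)} + \left(I{\left(-317,-2 \right)} - 228680\right)} = \sqrt{-2 - 227729} = \sqrt{-227731} = i \sqrt{227731}$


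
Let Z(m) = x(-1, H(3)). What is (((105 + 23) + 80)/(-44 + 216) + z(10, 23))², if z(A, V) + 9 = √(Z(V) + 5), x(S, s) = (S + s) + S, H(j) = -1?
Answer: 115923/1849 - 670*√2/43 ≈ 40.660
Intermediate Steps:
x(S, s) = s + 2*S
Z(m) = -3 (Z(m) = -1 + 2*(-1) = -1 - 2 = -3)
z(A, V) = -9 + √2 (z(A, V) = -9 + √(-3 + 5) = -9 + √2)
(((105 + 23) + 80)/(-44 + 216) + z(10, 23))² = (((105 + 23) + 80)/(-44 + 216) + (-9 + √2))² = ((128 + 80)/172 + (-9 + √2))² = (208*(1/172) + (-9 + √2))² = (52/43 + (-9 + √2))² = (-335/43 + √2)²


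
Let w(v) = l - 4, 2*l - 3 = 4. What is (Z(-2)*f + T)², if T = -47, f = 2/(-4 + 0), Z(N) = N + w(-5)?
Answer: 33489/16 ≈ 2093.1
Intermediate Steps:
l = 7/2 (l = 3/2 + (½)*4 = 3/2 + 2 = 7/2 ≈ 3.5000)
w(v) = -½ (w(v) = 7/2 - 4 = -½)
Z(N) = -½ + N (Z(N) = N - ½ = -½ + N)
f = -½ (f = 2/(-4) = 2*(-¼) = -½ ≈ -0.50000)
(Z(-2)*f + T)² = ((-½ - 2)*(-½) - 47)² = (-5/2*(-½) - 47)² = (5/4 - 47)² = (-183/4)² = 33489/16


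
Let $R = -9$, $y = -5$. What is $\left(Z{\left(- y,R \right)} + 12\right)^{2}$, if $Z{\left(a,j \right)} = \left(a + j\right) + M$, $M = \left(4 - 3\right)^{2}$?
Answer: $81$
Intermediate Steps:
$M = 1$ ($M = 1^{2} = 1$)
$Z{\left(a,j \right)} = 1 + a + j$ ($Z{\left(a,j \right)} = \left(a + j\right) + 1 = 1 + a + j$)
$\left(Z{\left(- y,R \right)} + 12\right)^{2} = \left(\left(1 - -5 - 9\right) + 12\right)^{2} = \left(\left(1 + 5 - 9\right) + 12\right)^{2} = \left(-3 + 12\right)^{2} = 9^{2} = 81$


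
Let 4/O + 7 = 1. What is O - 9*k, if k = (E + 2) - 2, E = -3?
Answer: 79/3 ≈ 26.333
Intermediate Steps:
k = -3 (k = (-3 + 2) - 2 = -1 - 2 = -3)
O = -2/3 (O = 4/(-7 + 1) = 4/(-6) = 4*(-1/6) = -2/3 ≈ -0.66667)
O - 9*k = -2/3 - 9*(-3) = -2/3 + 27 = 79/3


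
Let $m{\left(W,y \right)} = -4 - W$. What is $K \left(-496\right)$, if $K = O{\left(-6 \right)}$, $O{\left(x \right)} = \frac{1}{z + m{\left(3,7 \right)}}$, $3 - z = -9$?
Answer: $- \frac{496}{5} \approx -99.2$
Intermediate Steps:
$z = 12$ ($z = 3 - -9 = 3 + 9 = 12$)
$O{\left(x \right)} = \frac{1}{5}$ ($O{\left(x \right)} = \frac{1}{12 - 7} = \frac{1}{5}$)
$K = \frac{1}{5} \approx 0.2$
$K \left(-496\right) = \frac{1}{5} \left(-496\right) = - \frac{496}{5}$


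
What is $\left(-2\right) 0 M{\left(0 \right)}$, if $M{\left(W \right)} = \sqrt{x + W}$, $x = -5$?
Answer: $0$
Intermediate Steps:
$M{\left(W \right)} = \sqrt{-5 + W}$
$\left(-2\right) 0 M{\left(0 \right)} = \left(-2\right) 0 \sqrt{-5 + 0} = 0 \sqrt{-5} = 0 i \sqrt{5} = 0$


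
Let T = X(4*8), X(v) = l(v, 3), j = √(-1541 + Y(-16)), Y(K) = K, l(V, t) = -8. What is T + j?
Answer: -8 + 3*I*√173 ≈ -8.0 + 39.459*I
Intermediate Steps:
j = 3*I*√173 (j = √(-1541 - 16) = √(-1557) = 3*I*√173 ≈ 39.459*I)
X(v) = -8
T = -8
T + j = -8 + 3*I*√173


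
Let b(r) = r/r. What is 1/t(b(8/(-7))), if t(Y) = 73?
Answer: 1/73 ≈ 0.013699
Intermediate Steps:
b(r) = 1
1/t(b(8/(-7))) = 1/73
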